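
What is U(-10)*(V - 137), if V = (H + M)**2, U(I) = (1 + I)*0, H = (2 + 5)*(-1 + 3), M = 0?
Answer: 0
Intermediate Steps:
H = 14 (H = 7*2 = 14)
U(I) = 0
V = 196 (V = (14 + 0)**2 = 14**2 = 196)
U(-10)*(V - 137) = 0*(196 - 137) = 0*59 = 0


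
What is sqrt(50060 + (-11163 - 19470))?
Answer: sqrt(19427) ≈ 139.38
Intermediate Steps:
sqrt(50060 + (-11163 - 19470)) = sqrt(50060 - 30633) = sqrt(19427)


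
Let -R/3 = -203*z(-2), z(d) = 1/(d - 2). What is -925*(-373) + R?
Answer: 1379491/4 ≈ 3.4487e+5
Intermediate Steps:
z(d) = 1/(-2 + d)
R = -609/4 (R = -(-609)/(-2 - 2) = -(-609)/(-4) = -(-609)*(-1)/4 = -3*203/4 = -609/4 ≈ -152.25)
-925*(-373) + R = -925*(-373) - 609/4 = 345025 - 609/4 = 1379491/4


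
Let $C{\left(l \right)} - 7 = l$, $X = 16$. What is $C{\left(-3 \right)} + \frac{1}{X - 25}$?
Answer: $\frac{35}{9} \approx 3.8889$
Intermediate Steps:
$C{\left(l \right)} = 7 + l$
$C{\left(-3 \right)} + \frac{1}{X - 25} = \left(7 - 3\right) + \frac{1}{16 - 25} = 4 + \frac{1}{-9} = 4 - \frac{1}{9} = \frac{35}{9}$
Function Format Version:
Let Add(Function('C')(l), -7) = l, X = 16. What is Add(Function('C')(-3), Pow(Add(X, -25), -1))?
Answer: Rational(35, 9) ≈ 3.8889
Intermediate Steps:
Function('C')(l) = Add(7, l)
Add(Function('C')(-3), Pow(Add(X, -25), -1)) = Add(Add(7, -3), Pow(Add(16, -25), -1)) = Add(4, Pow(-9, -1)) = Add(4, Rational(-1, 9)) = Rational(35, 9)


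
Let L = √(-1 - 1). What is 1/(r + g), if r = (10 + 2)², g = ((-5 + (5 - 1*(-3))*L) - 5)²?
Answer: I/(4*(29*I + 40*√2)) ≈ 0.0017941 + 0.0034997*I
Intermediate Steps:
L = I*√2 (L = √(-2) = I*√2 ≈ 1.4142*I)
g = (-10 + 8*I*√2)² (g = ((-5 + (5 - 1*(-3))*(I*√2)) - 5)² = ((-5 + (5 + 3)*(I*√2)) - 5)² = ((-5 + 8*(I*√2)) - 5)² = ((-5 + 8*I*√2) - 5)² = (-10 + 8*I*√2)² ≈ -28.0 - 226.27*I)
r = 144 (r = 12² = 144)
1/(r + g) = 1/(144 + (-28 - 160*I*√2)) = 1/(116 - 160*I*√2)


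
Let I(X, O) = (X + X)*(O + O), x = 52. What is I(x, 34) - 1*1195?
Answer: 5877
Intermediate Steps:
I(X, O) = 4*O*X (I(X, O) = (2*X)*(2*O) = 4*O*X)
I(x, 34) - 1*1195 = 4*34*52 - 1*1195 = 7072 - 1195 = 5877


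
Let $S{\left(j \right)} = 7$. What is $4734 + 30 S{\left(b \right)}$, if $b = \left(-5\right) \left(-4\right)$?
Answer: $4944$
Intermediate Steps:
$b = 20$
$4734 + 30 S{\left(b \right)} = 4734 + 30 \cdot 7 = 4734 + 210 = 4944$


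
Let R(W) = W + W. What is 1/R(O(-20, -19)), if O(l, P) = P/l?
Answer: 10/19 ≈ 0.52632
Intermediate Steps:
R(W) = 2*W
1/R(O(-20, -19)) = 1/(2*(-19/(-20))) = 1/(2*(-19*(-1/20))) = 1/(2*(19/20)) = 1/(19/10) = 10/19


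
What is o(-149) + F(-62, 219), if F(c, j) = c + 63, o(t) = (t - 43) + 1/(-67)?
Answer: -12798/67 ≈ -191.01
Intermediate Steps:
o(t) = -2882/67 + t (o(t) = (-43 + t) - 1/67 = -2882/67 + t)
F(c, j) = 63 + c
o(-149) + F(-62, 219) = (-2882/67 - 149) + (63 - 62) = -12865/67 + 1 = -12798/67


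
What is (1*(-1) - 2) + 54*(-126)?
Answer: -6807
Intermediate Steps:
(1*(-1) - 2) + 54*(-126) = (-1 - 2) - 6804 = -3 - 6804 = -6807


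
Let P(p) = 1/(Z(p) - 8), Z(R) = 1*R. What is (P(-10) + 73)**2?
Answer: 1723969/324 ≈ 5320.9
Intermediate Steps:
Z(R) = R
P(p) = 1/(-8 + p) (P(p) = 1/(p - 8) = 1/(-8 + p))
(P(-10) + 73)**2 = (1/(-8 - 10) + 73)**2 = (1/(-18) + 73)**2 = (-1/18 + 73)**2 = (1313/18)**2 = 1723969/324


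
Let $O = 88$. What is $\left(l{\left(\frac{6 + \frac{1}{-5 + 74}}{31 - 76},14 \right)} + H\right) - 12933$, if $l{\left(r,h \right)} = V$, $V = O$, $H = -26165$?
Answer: $-39010$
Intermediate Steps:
$V = 88$
$l{\left(r,h \right)} = 88$
$\left(l{\left(\frac{6 + \frac{1}{-5 + 74}}{31 - 76},14 \right)} + H\right) - 12933 = \left(88 - 26165\right) - 12933 = -26077 - 12933 = -39010$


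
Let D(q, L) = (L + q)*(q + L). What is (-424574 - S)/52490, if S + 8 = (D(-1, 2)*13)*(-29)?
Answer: -424189/52490 ≈ -8.0813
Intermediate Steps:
D(q, L) = (L + q)**2 (D(q, L) = (L + q)*(L + q) = (L + q)**2)
S = -385 (S = -8 + ((2 - 1)**2*13)*(-29) = -8 + (1**2*13)*(-29) = -8 + (1*13)*(-29) = -8 + 13*(-29) = -8 - 377 = -385)
(-424574 - S)/52490 = (-424574 - 1*(-385))/52490 = (-424574 + 385)*(1/52490) = -424189*1/52490 = -424189/52490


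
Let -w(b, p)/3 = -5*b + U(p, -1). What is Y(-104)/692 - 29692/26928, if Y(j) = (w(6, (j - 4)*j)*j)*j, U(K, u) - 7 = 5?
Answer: 981695533/1164636 ≈ 842.92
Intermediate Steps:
U(K, u) = 12 (U(K, u) = 7 + 5 = 12)
w(b, p) = -36 + 15*b (w(b, p) = -3*(-5*b + 12) = -3*(12 - 5*b) = -36 + 15*b)
Y(j) = 54*j² (Y(j) = ((-36 + 15*6)*j)*j = ((-36 + 90)*j)*j = (54*j)*j = 54*j²)
Y(-104)/692 - 29692/26928 = (54*(-104)²)/692 - 29692/26928 = (54*10816)*(1/692) - 29692*1/26928 = 584064*(1/692) - 7423/6732 = 146016/173 - 7423/6732 = 981695533/1164636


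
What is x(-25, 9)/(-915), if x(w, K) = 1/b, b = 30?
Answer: -1/27450 ≈ -3.6430e-5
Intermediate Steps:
x(w, K) = 1/30
x(-25, 9)/(-915) = (1/30)/(-915) = (1/30)*(-1/915) = -1/27450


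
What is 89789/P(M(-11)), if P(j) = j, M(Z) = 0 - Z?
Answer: 89789/11 ≈ 8162.6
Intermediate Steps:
M(Z) = -Z
89789/P(M(-11)) = 89789/((-1*(-11))) = 89789/11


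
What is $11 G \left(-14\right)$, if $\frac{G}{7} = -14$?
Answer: $15092$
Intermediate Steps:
$G = -98$ ($G = 7 \left(-14\right) = -98$)
$11 G \left(-14\right) = 11 \left(-98\right) \left(-14\right) = \left(-1078\right) \left(-14\right) = 15092$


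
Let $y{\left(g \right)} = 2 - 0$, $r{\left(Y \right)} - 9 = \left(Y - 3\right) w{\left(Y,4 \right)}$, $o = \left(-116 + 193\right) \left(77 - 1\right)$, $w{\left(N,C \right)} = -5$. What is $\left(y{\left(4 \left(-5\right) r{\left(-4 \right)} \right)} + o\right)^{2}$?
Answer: $34269316$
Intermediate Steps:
$o = 5852$ ($o = 77 \cdot 76 = 5852$)
$r{\left(Y \right)} = 24 - 5 Y$ ($r{\left(Y \right)} = 9 + \left(Y - 3\right) \left(-5\right) = 9 + \left(-3 + Y\right) \left(-5\right) = 9 - \left(-15 + 5 Y\right) = 24 - 5 Y$)
$y{\left(g \right)} = 2$ ($y{\left(g \right)} = 2 + 0 = 2$)
$\left(y{\left(4 \left(-5\right) r{\left(-4 \right)} \right)} + o\right)^{2} = \left(2 + 5852\right)^{2} = 5854^{2} = 34269316$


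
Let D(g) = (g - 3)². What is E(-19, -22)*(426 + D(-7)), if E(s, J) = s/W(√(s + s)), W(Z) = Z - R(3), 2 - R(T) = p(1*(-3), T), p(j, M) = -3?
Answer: 49970/63 + 9994*I*√38/63 ≈ 793.17 + 977.89*I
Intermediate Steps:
R(T) = 5 (R(T) = 2 - 1*(-3) = 2 + 3 = 5)
D(g) = (-3 + g)²
W(Z) = -5 + Z (W(Z) = Z - 1*5 = Z - 5 = -5 + Z)
E(s, J) = s/(-5 + √2*√s) (E(s, J) = s/(-5 + √(s + s)) = s/(-5 + √(2*s)) = s/(-5 + √2*√s))
E(-19, -22)*(426 + D(-7)) = (-19/(-5 + √2*√(-19)))*(426 + (-3 - 7)²) = (-19/(-5 + √2*(I*√19)))*(426 + (-10)²) = (-19/(-5 + I*√38))*(426 + 100) = -19/(-5 + I*√38)*526 = -9994/(-5 + I*√38)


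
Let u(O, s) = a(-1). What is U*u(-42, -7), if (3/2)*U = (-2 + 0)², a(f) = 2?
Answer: 16/3 ≈ 5.3333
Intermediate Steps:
u(O, s) = 2
U = 8/3 (U = 2*(-2 + 0)²/3 = (⅔)*(-2)² = (⅔)*4 = 8/3 ≈ 2.6667)
U*u(-42, -7) = (8/3)*2 = 16/3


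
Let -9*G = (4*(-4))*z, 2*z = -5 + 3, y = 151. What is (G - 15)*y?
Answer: -22801/9 ≈ -2533.4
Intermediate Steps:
z = -1 (z = (-5 + 3)/2 = (½)*(-2) = -1)
G = -16/9 (G = -4*(-4)*(-1)/9 = -(-16)*(-1)/9 = -⅑*16 = -16/9 ≈ -1.7778)
(G - 15)*y = (-16/9 - 15)*151 = -151/9*151 = -22801/9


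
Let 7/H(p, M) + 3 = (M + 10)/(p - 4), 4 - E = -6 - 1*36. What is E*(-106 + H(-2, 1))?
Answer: -143336/29 ≈ -4942.6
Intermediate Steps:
E = 46 (E = 4 - (-6 - 1*36) = 4 - (-6 - 36) = 4 - 1*(-42) = 4 + 42 = 46)
H(p, M) = 7/(-3 + (10 + M)/(-4 + p)) (H(p, M) = 7/(-3 + (M + 10)/(p - 4)) = 7/(-3 + (10 + M)/(-4 + p)))
E*(-106 + H(-2, 1)) = 46*(-106 + 7*(-4 - 2)/(22 + 1 - 3*(-2))) = 46*(-106 + 7*(-6)/(22 + 1 + 6)) = 46*(-106 + 7*(-6)/29) = 46*(-106 + 7*(1/29)*(-6)) = 46*(-106 - 42/29) = 46*(-3116/29) = -143336/29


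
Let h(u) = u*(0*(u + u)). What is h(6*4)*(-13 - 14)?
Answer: 0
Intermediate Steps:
h(u) = 0 (h(u) = u*(0*(2*u)) = u*0 = 0)
h(6*4)*(-13 - 14) = 0*(-13 - 14) = 0*(-27) = 0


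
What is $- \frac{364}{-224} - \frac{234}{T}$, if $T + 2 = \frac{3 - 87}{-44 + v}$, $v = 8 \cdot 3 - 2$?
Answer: $- \frac{5083}{40} \approx -127.07$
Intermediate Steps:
$v = 22$ ($v = 24 - 2 = 22$)
$T = \frac{20}{11}$ ($T = -2 + \frac{3 - 87}{-44 + 22} = -2 - \frac{84}{-22} = -2 - - \frac{42}{11} = -2 + \frac{42}{11} = \frac{20}{11} \approx 1.8182$)
$- \frac{364}{-224} - \frac{234}{T} = - \frac{364}{-224} - \frac{234}{\frac{20}{11}} = \left(-364\right) \left(- \frac{1}{224}\right) - \frac{1287}{10} = \frac{13}{8} - \frac{1287}{10} = - \frac{5083}{40}$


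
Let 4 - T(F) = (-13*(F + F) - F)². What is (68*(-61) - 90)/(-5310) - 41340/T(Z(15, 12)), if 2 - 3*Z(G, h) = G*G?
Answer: 1729037011/2138891895 ≈ 0.80838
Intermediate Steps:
Z(G, h) = ⅔ - G²/3 (Z(G, h) = ⅔ - G*G/3 = ⅔ - G²/3)
T(F) = 4 - 729*F² (T(F) = 4 - (-13*(F + F) - F)² = 4 - (-26*F - F)² = 4 - (-27*F)² = 4 - 729*F²)
(68*(-61) - 90)/(-5310) - 41340/T(Z(15, 12)) = (68*(-61) - 90)/(-5310) - 41340/(4 - 729*(⅔ - ⅓*15²)²) = (-4148 - 90)*(-1/5310) - 41340/(4 - 729*(⅔ - ⅓*225)²) = -4238*(-1/5310) - 41340/(4 - 729*(⅔ - 75)²) = 2119/2655 - 41340/(4 - 729*(-223/3)²) = 2119/2655 - 41340/(4 - 729*49729/9) = 2119/2655 - 41340/(4 - 4028049) = 2119/2655 - 41340/(-4028045) = 2119/2655 - 41340*(-1/4028045) = 2119/2655 + 8268/805609 = 1729037011/2138891895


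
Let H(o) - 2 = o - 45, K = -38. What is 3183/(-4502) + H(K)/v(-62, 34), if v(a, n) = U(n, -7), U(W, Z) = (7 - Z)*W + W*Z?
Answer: -280554/267869 ≈ -1.0474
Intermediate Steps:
U(W, Z) = W*Z + W*(7 - Z) (U(W, Z) = W*(7 - Z) + W*Z = W*Z + W*(7 - Z))
v(a, n) = 7*n
H(o) = -43 + o (H(o) = 2 + (o - 45) = 2 + (-45 + o) = -43 + o)
3183/(-4502) + H(K)/v(-62, 34) = 3183/(-4502) + (-43 - 38)/((7*34)) = 3183*(-1/4502) - 81/238 = -3183/4502 - 81*1/238 = -3183/4502 - 81/238 = -280554/267869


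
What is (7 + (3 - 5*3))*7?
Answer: -35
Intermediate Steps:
(7 + (3 - 5*3))*7 = (7 + (3 - 15))*7 = (7 - 12)*7 = -5*7 = -35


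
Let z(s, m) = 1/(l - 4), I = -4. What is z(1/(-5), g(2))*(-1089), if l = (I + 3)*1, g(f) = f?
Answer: 1089/5 ≈ 217.80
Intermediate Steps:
l = -1 (l = (-4 + 3)*1 = -1*1 = -1)
z(s, m) = -⅕ (z(s, m) = 1/(-1 - 4) = 1/(-5) = -⅕)
z(1/(-5), g(2))*(-1089) = -⅕*(-1089) = 1089/5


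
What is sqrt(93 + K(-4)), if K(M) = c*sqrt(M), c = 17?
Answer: sqrt(93 + 34*I) ≈ 9.7985 + 1.735*I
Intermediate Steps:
K(M) = 17*sqrt(M)
sqrt(93 + K(-4)) = sqrt(93 + 17*sqrt(-4)) = sqrt(93 + 17*(2*I)) = sqrt(93 + 34*I)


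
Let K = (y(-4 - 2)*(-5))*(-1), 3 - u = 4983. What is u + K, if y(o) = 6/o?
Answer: -4985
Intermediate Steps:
u = -4980 (u = 3 - 1*4983 = 3 - 4983 = -4980)
K = -5 (K = ((6/(-4 - 2))*(-5))*(-1) = ((6/(-6))*(-5))*(-1) = ((6*(-1/6))*(-5))*(-1) = -1*(-5)*(-1) = 5*(-1) = -5)
u + K = -4980 - 5 = -4985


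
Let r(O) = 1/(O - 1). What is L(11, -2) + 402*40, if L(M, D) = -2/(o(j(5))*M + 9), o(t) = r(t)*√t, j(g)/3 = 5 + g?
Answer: 345666714/21497 + 638*√30/64491 ≈ 16080.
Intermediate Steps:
j(g) = 15 + 3*g (j(g) = 3*(5 + g) = 15 + 3*g)
r(O) = 1/(-1 + O)
o(t) = √t/(-1 + t)
L(M, D) = -2/(9 + M*√30/29) (L(M, D) = -2/((√(15 + 3*5)/(-1 + (15 + 3*5)))*M + 9) = -2/((√(15 + 15)/(-1 + (15 + 15)))*M + 9) = -2/((√30/(-1 + 30))*M + 9) = -2/((√30/29)*M + 9) = -2/(M*√30/29 + 9) = -2/(9 + M*√30/29))
L(11, -2) + 402*40 = -58/(261 + 11*√30) + 402*40 = -58/(261 + 11*√30) + 16080 = 16080 - 58/(261 + 11*√30)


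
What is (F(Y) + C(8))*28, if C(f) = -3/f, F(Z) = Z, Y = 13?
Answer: 707/2 ≈ 353.50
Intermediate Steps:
(F(Y) + C(8))*28 = (13 - 3/8)*28 = (101/8)*28 = 707/2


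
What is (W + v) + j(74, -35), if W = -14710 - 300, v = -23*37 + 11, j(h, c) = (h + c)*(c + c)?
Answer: -18580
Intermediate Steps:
j(h, c) = 2*c*(c + h) (j(h, c) = (c + h)*(2*c) = 2*c*(c + h))
v = -840 (v = -851 + 11 = -840)
W = -15010
(W + v) + j(74, -35) = (-15010 - 840) + 2*(-35)*(-35 + 74) = -15850 + 2*(-35)*39 = -15850 - 2730 = -18580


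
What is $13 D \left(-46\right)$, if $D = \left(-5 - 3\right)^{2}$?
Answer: $-38272$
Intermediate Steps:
$D = 64$ ($D = \left(-8\right)^{2} = 64$)
$13 D \left(-46\right) = 13 \cdot 64 \left(-46\right) = 832 \left(-46\right) = -38272$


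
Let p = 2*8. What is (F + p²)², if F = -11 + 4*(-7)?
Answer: 47089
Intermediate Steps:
p = 16
F = -39 (F = -11 - 28 = -39)
(F + p²)² = (-39 + 16²)² = (-39 + 256)² = 217² = 47089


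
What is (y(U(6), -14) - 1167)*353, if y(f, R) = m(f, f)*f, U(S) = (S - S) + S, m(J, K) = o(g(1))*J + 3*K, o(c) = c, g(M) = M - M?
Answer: -373827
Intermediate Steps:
g(M) = 0
m(J, K) = 3*K (m(J, K) = 0*J + 3*K = 0 + 3*K = 3*K)
U(S) = S (U(S) = 0 + S = S)
y(f, R) = 3*f² (y(f, R) = (3*f)*f = 3*f²)
(y(U(6), -14) - 1167)*353 = (3*6² - 1167)*353 = (3*36 - 1167)*353 = (108 - 1167)*353 = -1059*353 = -373827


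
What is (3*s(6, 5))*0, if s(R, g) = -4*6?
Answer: 0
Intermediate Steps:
s(R, g) = -24
(3*s(6, 5))*0 = (3*(-24))*0 = -72*0 = 0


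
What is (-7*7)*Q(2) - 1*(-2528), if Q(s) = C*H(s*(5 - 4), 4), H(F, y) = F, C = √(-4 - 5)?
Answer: 2528 - 294*I ≈ 2528.0 - 294.0*I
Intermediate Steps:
C = 3*I (C = √(-9) = 3*I ≈ 3.0*I)
Q(s) = 3*I*s (Q(s) = (3*I)*(s*(5 - 4)) = (3*I)*(s*1) = (3*I)*s = 3*I*s)
(-7*7)*Q(2) - 1*(-2528) = (-7*7)*(3*I*2) - 1*(-2528) = -294*I + 2528 = 2528 - 294*I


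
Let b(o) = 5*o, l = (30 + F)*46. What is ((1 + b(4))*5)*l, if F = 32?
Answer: 299460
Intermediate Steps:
l = 2852 (l = (30 + 32)*46 = 62*46 = 2852)
((1 + b(4))*5)*l = ((1 + 5*4)*5)*2852 = ((1 + 20)*5)*2852 = (21*5)*2852 = 105*2852 = 299460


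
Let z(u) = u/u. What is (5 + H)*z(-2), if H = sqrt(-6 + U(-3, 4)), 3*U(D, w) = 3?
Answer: 5 + I*sqrt(5) ≈ 5.0 + 2.2361*I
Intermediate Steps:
U(D, w) = 1 (U(D, w) = (1/3)*3 = 1)
z(u) = 1
H = I*sqrt(5) (H = sqrt(-6 + 1) = sqrt(-5) = I*sqrt(5) ≈ 2.2361*I)
(5 + H)*z(-2) = (5 + I*sqrt(5))*1 = 5 + I*sqrt(5)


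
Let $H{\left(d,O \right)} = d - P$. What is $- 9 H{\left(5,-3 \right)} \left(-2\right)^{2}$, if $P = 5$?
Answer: $0$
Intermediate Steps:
$H{\left(d,O \right)} = -5 + d$ ($H{\left(d,O \right)} = d - 5 = -5 + d$)
$- 9 H{\left(5,-3 \right)} \left(-2\right)^{2} = - 9 \left(-5 + 5\right) \left(-2\right)^{2} = \left(-9\right) 0 \cdot 4 = 0 \cdot 4 = 0$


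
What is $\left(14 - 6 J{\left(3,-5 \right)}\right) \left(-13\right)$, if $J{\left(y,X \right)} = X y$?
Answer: $-1352$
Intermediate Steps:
$\left(14 - 6 J{\left(3,-5 \right)}\right) \left(-13\right) = \left(14 - 6 \left(\left(-5\right) 3\right)\right) \left(-13\right) = \left(14 - -90\right) \left(-13\right) = \left(14 + 90\right) \left(-13\right) = 104 \left(-13\right) = -1352$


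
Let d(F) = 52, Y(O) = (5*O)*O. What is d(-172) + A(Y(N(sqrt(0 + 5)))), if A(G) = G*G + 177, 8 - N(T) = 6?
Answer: 629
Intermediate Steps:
N(T) = 2 (N(T) = 8 - 1*6 = 8 - 6 = 2)
Y(O) = 5*O**2
A(G) = 177 + G**2 (A(G) = G**2 + 177 = 177 + G**2)
d(-172) + A(Y(N(sqrt(0 + 5)))) = 52 + (177 + (5*2**2)**2) = 52 + (177 + (5*4)**2) = 52 + (177 + 20**2) = 52 + (177 + 400) = 52 + 577 = 629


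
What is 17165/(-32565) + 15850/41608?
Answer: -19804607/135496452 ≈ -0.14616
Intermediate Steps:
17165/(-32565) + 15850/41608 = 17165*(-1/32565) + 15850*(1/41608) = -3433/6513 + 7925/20804 = -19804607/135496452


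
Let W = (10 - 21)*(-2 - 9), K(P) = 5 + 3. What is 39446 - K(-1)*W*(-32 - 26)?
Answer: 95590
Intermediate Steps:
K(P) = 8
W = 121 (W = -11*(-11) = 121)
39446 - K(-1)*W*(-32 - 26) = 39446 - 8*121*(-32 - 26) = 39446 - 8*121*(-58) = 39446 - 8*(-7018) = 39446 - 1*(-56144) = 39446 + 56144 = 95590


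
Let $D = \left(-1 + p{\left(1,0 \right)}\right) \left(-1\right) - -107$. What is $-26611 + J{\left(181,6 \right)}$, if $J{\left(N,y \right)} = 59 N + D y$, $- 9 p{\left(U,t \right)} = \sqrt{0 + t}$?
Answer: $-15284$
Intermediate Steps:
$p{\left(U,t \right)} = - \frac{\sqrt{t}}{9}$ ($p{\left(U,t \right)} = - \frac{\sqrt{0 + t}}{9} = - \frac{\sqrt{t}}{9}$)
$D = 108$ ($D = \left(-1 - \frac{\sqrt{0}}{9}\right) \left(-1\right) - -107 = \left(-1 - 0\right) \left(-1\right) + 107 = \left(-1 + 0\right) \left(-1\right) + 107 = \left(-1\right) \left(-1\right) + 107 = 1 + 107 = 108$)
$J{\left(N,y \right)} = 59 N + 108 y$
$-26611 + J{\left(181,6 \right)} = -26611 + \left(59 \cdot 181 + 108 \cdot 6\right) = -26611 + \left(10679 + 648\right) = -26611 + 11327 = -15284$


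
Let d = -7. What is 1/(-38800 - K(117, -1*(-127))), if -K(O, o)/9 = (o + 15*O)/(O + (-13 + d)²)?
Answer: -517/20042662 ≈ -2.5795e-5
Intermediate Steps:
K(O, o) = -9*(o + 15*O)/(400 + O) (K(O, o) = -9*(o + 15*O)/(O + (-13 - 7)²) = -9*(o + 15*O)/(O + (-20)²) = -9*(o + 15*O)/(O + 400) = -9*(o + 15*O)/(400 + O))
1/(-38800 - K(117, -1*(-127))) = 1/(-38800 - 9*(-(-1)*(-127) - 15*117)/(400 + 117)) = 1/(-38800 - 9*(-1*127 - 1755)/517) = 1/(-38800 - 9*(-127 - 1755)/517) = 1/(-38800 - 9*(-1882)/517) = 1/(-38800 - 1*(-16938/517)) = 1/(-38800 + 16938/517) = 1/(-20042662/517) = -517/20042662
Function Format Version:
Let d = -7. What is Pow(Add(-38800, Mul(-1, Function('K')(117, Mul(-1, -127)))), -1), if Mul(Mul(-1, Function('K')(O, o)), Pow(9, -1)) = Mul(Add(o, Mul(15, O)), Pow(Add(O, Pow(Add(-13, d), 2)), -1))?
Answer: Rational(-517, 20042662) ≈ -2.5795e-5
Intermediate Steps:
Function('K')(O, o) = Mul(-9, Pow(Add(400, O), -1), Add(o, Mul(15, O))) (Function('K')(O, o) = Mul(-9, Mul(Add(o, Mul(15, O)), Pow(Add(O, Pow(Add(-13, -7), 2)), -1))) = Mul(-9, Mul(Add(o, Mul(15, O)), Pow(Add(O, Pow(-20, 2)), -1))) = Mul(-9, Mul(Add(o, Mul(15, O)), Pow(Add(O, 400), -1))) = Mul(-9, Mul(Add(o, Mul(15, O)), Pow(Add(400, O), -1))) = Mul(-9, Mul(Pow(Add(400, O), -1), Add(o, Mul(15, O)))) = Mul(-9, Pow(Add(400, O), -1), Add(o, Mul(15, O))))
Pow(Add(-38800, Mul(-1, Function('K')(117, Mul(-1, -127)))), -1) = Pow(Add(-38800, Mul(-1, Mul(9, Pow(Add(400, 117), -1), Add(Mul(-1, Mul(-1, -127)), Mul(-15, 117))))), -1) = Pow(Add(-38800, Mul(-1, Mul(9, Pow(517, -1), Add(Mul(-1, 127), -1755)))), -1) = Pow(Add(-38800, Mul(-1, Mul(9, Rational(1, 517), Add(-127, -1755)))), -1) = Pow(Add(-38800, Mul(-1, Mul(9, Rational(1, 517), -1882))), -1) = Pow(Add(-38800, Mul(-1, Rational(-16938, 517))), -1) = Pow(Add(-38800, Rational(16938, 517)), -1) = Pow(Rational(-20042662, 517), -1) = Rational(-517, 20042662)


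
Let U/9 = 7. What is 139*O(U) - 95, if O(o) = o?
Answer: 8662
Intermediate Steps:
U = 63 (U = 9*7 = 63)
139*O(U) - 95 = 139*63 - 95 = 8757 - 95 = 8662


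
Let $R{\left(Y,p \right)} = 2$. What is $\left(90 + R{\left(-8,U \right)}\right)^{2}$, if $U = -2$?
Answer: $8464$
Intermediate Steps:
$\left(90 + R{\left(-8,U \right)}\right)^{2} = \left(90 + 2\right)^{2} = 92^{2} = 8464$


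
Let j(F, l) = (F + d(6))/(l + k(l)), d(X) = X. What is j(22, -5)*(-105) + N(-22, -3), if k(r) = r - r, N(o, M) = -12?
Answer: 576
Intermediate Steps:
k(r) = 0
j(F, l) = (6 + F)/l (j(F, l) = (F + 6)/(l + 0) = (6 + F)/l)
j(22, -5)*(-105) + N(-22, -3) = ((6 + 22)/(-5))*(-105) - 12 = -⅕*28*(-105) - 12 = -28/5*(-105) - 12 = 588 - 12 = 576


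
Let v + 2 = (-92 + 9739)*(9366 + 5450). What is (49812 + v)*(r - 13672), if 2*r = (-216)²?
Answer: 1380612581872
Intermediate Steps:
v = 142929950 (v = -2 + (-92 + 9739)*(9366 + 5450) = -2 + 9647*14816 = -2 + 142929952 = 142929950)
r = 23328 (r = (½)*(-216)² = (½)*46656 = 23328)
(49812 + v)*(r - 13672) = (49812 + 142929950)*(23328 - 13672) = 142979762*9656 = 1380612581872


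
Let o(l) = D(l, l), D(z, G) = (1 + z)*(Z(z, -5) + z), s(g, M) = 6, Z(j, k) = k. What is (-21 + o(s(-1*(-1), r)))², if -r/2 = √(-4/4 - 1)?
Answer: 196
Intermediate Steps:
r = -2*I*√2 (r = -2*√(-4/4 - 1) = -2*√(-4*¼ - 1) = -2*√(-1 - 1) = -2*I*√2 ≈ -2.8284*I)
D(z, G) = (1 + z)*(-5 + z)
o(l) = -5 + l² - 4*l
(-21 + o(s(-1*(-1), r)))² = (-21 + (-5 + 6² - 4*6))² = (-21 + (-5 + 36 - 24))² = (-21 + 7)² = (-14)² = 196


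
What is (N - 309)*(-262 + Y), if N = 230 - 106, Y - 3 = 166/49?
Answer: 2317125/49 ≈ 47288.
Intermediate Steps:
Y = 313/49 (Y = 3 + 166/49 = 313/49 ≈ 6.3878)
N = 124
(N - 309)*(-262 + Y) = (124 - 309)*(-262 + 313/49) = -185*(-12525/49) = 2317125/49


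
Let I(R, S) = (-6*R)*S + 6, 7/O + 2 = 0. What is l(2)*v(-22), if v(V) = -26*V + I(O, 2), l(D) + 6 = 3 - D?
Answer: -3100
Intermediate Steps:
l(D) = -3 - D (l(D) = -6 + (3 - D) = -3 - D)
O = -7/2 (O = 7/(-2 + 0) = 7/(-2) = 7*(-½) = -7/2 ≈ -3.5000)
I(R, S) = 6 - 6*R*S (I(R, S) = -6*R*S + 6 = 6 - 6*R*S)
v(V) = 48 - 26*V (v(V) = -26*V + (6 - 6*(-7/2)*2) = -26*V + (6 + 42) = -26*V + 48 = 48 - 26*V)
l(2)*v(-22) = (-3 - 1*2)*(48 - 26*(-22)) = (-3 - 2)*(48 + 572) = -5*620 = -3100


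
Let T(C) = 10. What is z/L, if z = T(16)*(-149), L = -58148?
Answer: 745/29074 ≈ 0.025624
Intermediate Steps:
z = -1490 (z = 10*(-149) = -1490)
z/L = -1490/(-58148) = -1490*(-1/58148) = 745/29074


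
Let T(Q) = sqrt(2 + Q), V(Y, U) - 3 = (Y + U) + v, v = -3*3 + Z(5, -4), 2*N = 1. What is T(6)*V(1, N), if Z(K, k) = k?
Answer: -17*sqrt(2) ≈ -24.042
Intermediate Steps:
N = 1/2 (N = (1/2)*1 = 1/2 ≈ 0.50000)
v = -13 (v = -3*3 - 4 = -9 - 4 = -13)
V(Y, U) = -10 + U + Y (V(Y, U) = 3 + ((Y + U) - 13) = 3 + ((U + Y) - 13) = 3 + (-13 + U + Y) = -10 + U + Y)
T(6)*V(1, N) = sqrt(2 + 6)*(-10 + 1/2 + 1) = sqrt(8)*(-17/2) = (2*sqrt(2))*(-17/2) = -17*sqrt(2)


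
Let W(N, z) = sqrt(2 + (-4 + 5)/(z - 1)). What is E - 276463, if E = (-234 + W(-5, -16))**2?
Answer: -276463 + (3978 - sqrt(561))**2/289 ≈ -2.2236e+5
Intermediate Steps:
W(N, z) = sqrt(2 + 1/(-1 + z))
E = (-234 + sqrt(561)/17)**2 (E = (-234 + sqrt((-1 + 2*(-16))/(-1 - 16)))**2 = (-234 + sqrt((-1 - 32)/(-17)))**2 = (-234 + sqrt(-1/17*(-33)))**2 = (-234 + sqrt(33/17))**2 = (-234 + sqrt(561)/17)**2 ≈ 54106.)
E - 276463 = (3978 - sqrt(561))**2/289 - 276463 = -276463 + (3978 - sqrt(561))**2/289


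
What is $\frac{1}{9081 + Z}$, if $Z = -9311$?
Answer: $- \frac{1}{230} \approx -0.0043478$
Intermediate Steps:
$\frac{1}{9081 + Z} = \frac{1}{9081 - 9311} = \frac{1}{-230} = - \frac{1}{230}$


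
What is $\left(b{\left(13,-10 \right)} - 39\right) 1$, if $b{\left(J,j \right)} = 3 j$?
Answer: $-69$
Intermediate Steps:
$\left(b{\left(13,-10 \right)} - 39\right) 1 = \left(3 \left(-10\right) - 39\right) 1 = \left(-30 - 39\right) 1 = \left(-69\right) 1 = -69$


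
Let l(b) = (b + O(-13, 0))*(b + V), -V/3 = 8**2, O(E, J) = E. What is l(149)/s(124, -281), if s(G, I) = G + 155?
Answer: -5848/279 ≈ -20.961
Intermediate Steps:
s(G, I) = 155 + G
V = -192 (V = -3*8**2 = -3*64 = -192)
l(b) = (-192 + b)*(-13 + b) (l(b) = (b - 13)*(b - 192) = (-13 + b)*(-192 + b) = (-192 + b)*(-13 + b))
l(149)/s(124, -281) = (2496 + 149**2 - 205*149)/(155 + 124) = (2496 + 22201 - 30545)/279 = -5848*1/279 = -5848/279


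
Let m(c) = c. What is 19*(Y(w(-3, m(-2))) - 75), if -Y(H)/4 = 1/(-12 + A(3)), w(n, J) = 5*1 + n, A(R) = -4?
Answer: -5681/4 ≈ -1420.3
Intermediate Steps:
w(n, J) = 5 + n
Y(H) = 1/4 (Y(H) = -4/(-12 - 4) = -4/(-16) = -4*(-1/16) = 1/4)
19*(Y(w(-3, m(-2))) - 75) = 19*(1/4 - 75) = 19*(-299/4) = -5681/4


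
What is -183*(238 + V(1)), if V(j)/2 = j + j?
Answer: -44286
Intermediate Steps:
V(j) = 4*j (V(j) = 2*(j + j) = 2*(2*j) = 4*j)
-183*(238 + V(1)) = -183*(238 + 4*1) = -183*(238 + 4) = -183*242 = -44286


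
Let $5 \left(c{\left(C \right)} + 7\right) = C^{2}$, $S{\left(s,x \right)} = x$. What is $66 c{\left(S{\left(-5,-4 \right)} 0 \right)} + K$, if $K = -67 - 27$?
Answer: $-556$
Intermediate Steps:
$K = -94$ ($K = -67 - 27 = -94$)
$c{\left(C \right)} = -7 + \frac{C^{2}}{5}$
$66 c{\left(S{\left(-5,-4 \right)} 0 \right)} + K = 66 \left(-7 + \frac{\left(\left(-4\right) 0\right)^{2}}{5}\right) - 94 = 66 \left(-7 + \frac{0^{2}}{5}\right) - 94 = 66 \left(-7 + \frac{1}{5} \cdot 0\right) - 94 = 66 \left(-7 + 0\right) - 94 = 66 \left(-7\right) - 94 = -462 - 94 = -556$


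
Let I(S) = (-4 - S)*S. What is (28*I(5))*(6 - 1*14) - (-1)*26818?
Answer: 36898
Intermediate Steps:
I(S) = S*(-4 - S)
(28*I(5))*(6 - 1*14) - (-1)*26818 = (28*(-1*5*(4 + 5)))*(6 - 1*14) - (-1)*26818 = (28*(-1*5*9))*(6 - 14) - 1*(-26818) = (28*(-45))*(-8) + 26818 = -1260*(-8) + 26818 = 10080 + 26818 = 36898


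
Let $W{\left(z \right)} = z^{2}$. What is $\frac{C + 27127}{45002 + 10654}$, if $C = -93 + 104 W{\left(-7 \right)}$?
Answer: $\frac{1785}{3092} \approx 0.5773$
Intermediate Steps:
$C = 5003$ ($C = -93 + 104 \left(-7\right)^{2} = -93 + 104 \cdot 49 = -93 + 5096 = 5003$)
$\frac{C + 27127}{45002 + 10654} = \frac{5003 + 27127}{45002 + 10654} = \frac{32130}{55656} = 32130 \cdot \frac{1}{55656} = \frac{1785}{3092}$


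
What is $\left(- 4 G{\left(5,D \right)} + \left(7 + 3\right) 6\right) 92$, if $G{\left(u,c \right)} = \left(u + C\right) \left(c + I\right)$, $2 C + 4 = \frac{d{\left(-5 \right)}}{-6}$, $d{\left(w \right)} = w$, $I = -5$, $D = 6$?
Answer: $\frac{12788}{3} \approx 4262.7$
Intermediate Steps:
$C = - \frac{19}{12}$ ($C = -2 + \frac{\left(-5\right) \frac{1}{-6}}{2} = -2 + \frac{\left(-5\right) \left(- \frac{1}{6}\right)}{2} = -2 + \frac{1}{2} \cdot \frac{5}{6} = -2 + \frac{5}{12} = - \frac{19}{12} \approx -1.5833$)
$G{\left(u,c \right)} = \left(-5 + c\right) \left(- \frac{19}{12} + u\right)$ ($G{\left(u,c \right)} = \left(u - \frac{19}{12}\right) \left(c - 5\right) = \left(- \frac{19}{12} + u\right) \left(-5 + c\right) = \left(-5 + c\right) \left(- \frac{19}{12} + u\right)$)
$\left(- 4 G{\left(5,D \right)} + \left(7 + 3\right) 6\right) 92 = \left(- 4 \left(\frac{95}{12} - 25 - \frac{19}{2} + 6 \cdot 5\right) + \left(7 + 3\right) 6\right) 92 = \left(- 4 \left(\frac{95}{12} - 25 - \frac{19}{2} + 30\right) + 10 \cdot 6\right) 92 = \left(\left(-4\right) \frac{41}{12} + 60\right) 92 = \left(- \frac{41}{3} + 60\right) 92 = \frac{139}{3} \cdot 92 = \frac{12788}{3}$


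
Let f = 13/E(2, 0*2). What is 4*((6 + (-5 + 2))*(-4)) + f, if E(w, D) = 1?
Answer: -35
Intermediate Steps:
f = 13 (f = 13/1 = 13*1 = 13)
4*((6 + (-5 + 2))*(-4)) + f = 4*((6 + (-5 + 2))*(-4)) + 13 = 4*((6 - 3)*(-4)) + 13 = 4*(3*(-4)) + 13 = 4*(-12) + 13 = -48 + 13 = -35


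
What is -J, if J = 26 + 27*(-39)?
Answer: 1027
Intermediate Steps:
J = -1027 (J = 26 - 1053 = -1027)
-J = -1*(-1027) = 1027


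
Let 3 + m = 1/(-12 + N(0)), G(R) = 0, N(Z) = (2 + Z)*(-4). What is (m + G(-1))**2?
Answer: 3721/400 ≈ 9.3025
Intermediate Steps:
N(Z) = -8 - 4*Z
m = -61/20 (m = -3 + 1/(-12 + (-8 - 4*0)) = -3 + 1/(-12 + (-8 + 0)) = -3 + 1/(-12 - 8) = -3 + 1/(-20) = -3 - 1/20 = -61/20 ≈ -3.0500)
(m + G(-1))**2 = (-61/20 + 0)**2 = (-61/20)**2 = 3721/400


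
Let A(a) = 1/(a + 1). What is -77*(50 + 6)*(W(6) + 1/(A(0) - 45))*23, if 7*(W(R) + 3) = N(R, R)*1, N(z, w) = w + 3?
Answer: 172270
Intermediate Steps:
N(z, w) = 3 + w
A(a) = 1/(1 + a)
W(R) = -18/7 + R/7 (W(R) = -3 + ((3 + R)*1)/7 = -3 + (3 + R)/7 = -3 + (3/7 + R/7) = -18/7 + R/7)
-77*(50 + 6)*(W(6) + 1/(A(0) - 45))*23 = -77*(50 + 6)*((-18/7 + (1/7)*6) + 1/(1/(1 + 0) - 45))*23 = -4312*((-18/7 + 6/7) + 1/(1/1 - 45))*23 = -4312*(-12/7 + 1/(1 - 45))*23 = -4312*(-12/7 + 1/(-44))*23 = -4312*(-12/7 - 1/44)*23 = -4312*(-535)/308*23 = -77*(-1070/11)*23 = 7490*23 = 172270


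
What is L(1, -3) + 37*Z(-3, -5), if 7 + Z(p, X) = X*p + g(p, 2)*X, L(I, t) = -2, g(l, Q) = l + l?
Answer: 1404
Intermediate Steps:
g(l, Q) = 2*l
Z(p, X) = -7 + 3*X*p (Z(p, X) = -7 + (X*p + (2*p)*X) = -7 + (X*p + 2*X*p) = -7 + 3*X*p)
L(1, -3) + 37*Z(-3, -5) = -2 + 37*(-7 + 3*(-5)*(-3)) = -2 + 37*(-7 + 45) = -2 + 37*38 = -2 + 1406 = 1404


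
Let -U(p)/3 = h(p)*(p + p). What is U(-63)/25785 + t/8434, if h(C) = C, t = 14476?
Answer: 3192896/4027235 ≈ 0.79283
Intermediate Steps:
U(p) = -6*p**2 (U(p) = -3*p*(p + p) = -3*p*2*p = -6*p**2)
U(-63)/25785 + t/8434 = -6*(-63)**2/25785 + 14476/8434 = -6*3969*(1/25785) + 14476*(1/8434) = -23814*1/25785 + 7238/4217 = -882/955 + 7238/4217 = 3192896/4027235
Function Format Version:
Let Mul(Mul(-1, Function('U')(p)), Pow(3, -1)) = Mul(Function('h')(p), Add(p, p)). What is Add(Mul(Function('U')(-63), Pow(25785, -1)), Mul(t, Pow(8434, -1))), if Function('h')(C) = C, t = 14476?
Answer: Rational(3192896, 4027235) ≈ 0.79283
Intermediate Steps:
Function('U')(p) = Mul(-6, Pow(p, 2)) (Function('U')(p) = Mul(-3, Mul(p, Add(p, p))) = Mul(-3, Mul(p, Mul(2, p))) = Mul(-3, Mul(2, Pow(p, 2))) = Mul(-6, Pow(p, 2)))
Add(Mul(Function('U')(-63), Pow(25785, -1)), Mul(t, Pow(8434, -1))) = Add(Mul(Mul(-6, Pow(-63, 2)), Pow(25785, -1)), Mul(14476, Pow(8434, -1))) = Add(Mul(Mul(-6, 3969), Rational(1, 25785)), Mul(14476, Rational(1, 8434))) = Add(Mul(-23814, Rational(1, 25785)), Rational(7238, 4217)) = Add(Rational(-882, 955), Rational(7238, 4217)) = Rational(3192896, 4027235)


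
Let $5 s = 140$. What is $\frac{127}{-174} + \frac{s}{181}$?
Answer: $- \frac{18115}{31494} \approx -0.57519$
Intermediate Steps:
$s = 28$ ($s = \frac{1}{5} \cdot 140 = 28$)
$\frac{127}{-174} + \frac{s}{181} = \frac{127}{-174} + \frac{28}{181} = 127 \left(- \frac{1}{174}\right) + 28 \cdot \frac{1}{181} = - \frac{127}{174} + \frac{28}{181} = - \frac{18115}{31494}$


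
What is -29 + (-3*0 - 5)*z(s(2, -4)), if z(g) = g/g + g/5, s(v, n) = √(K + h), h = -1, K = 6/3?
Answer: -35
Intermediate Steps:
K = 2 (K = 6*(⅓) = 2)
s(v, n) = 1 (s(v, n) = √(2 - 1) = √1 = 1)
z(g) = 1 + g/5 (z(g) = 1 + g*(⅕) = 1 + g/5)
-29 + (-3*0 - 5)*z(s(2, -4)) = -29 + (-3*0 - 5)*(1 + (⅕)*1) = -29 + (0 - 5)*(1 + ⅕) = -29 - 5*6/5 = -29 - 6 = -35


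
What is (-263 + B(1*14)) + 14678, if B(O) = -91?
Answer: 14324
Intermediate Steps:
(-263 + B(1*14)) + 14678 = (-263 - 91) + 14678 = -354 + 14678 = 14324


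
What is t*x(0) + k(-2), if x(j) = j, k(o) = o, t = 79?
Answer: -2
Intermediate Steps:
t*x(0) + k(-2) = 79*0 - 2 = 0 - 2 = -2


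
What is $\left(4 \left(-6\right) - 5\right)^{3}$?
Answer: $-24389$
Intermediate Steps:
$\left(4 \left(-6\right) - 5\right)^{3} = \left(-24 - 5\right)^{3} = \left(-29\right)^{3} = -24389$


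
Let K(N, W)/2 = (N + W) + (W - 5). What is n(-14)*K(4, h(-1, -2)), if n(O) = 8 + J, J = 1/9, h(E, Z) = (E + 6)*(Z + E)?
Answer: -4526/9 ≈ -502.89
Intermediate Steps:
h(E, Z) = (6 + E)*(E + Z)
J = ⅑ ≈ 0.11111
K(N, W) = -10 + 2*N + 4*W (K(N, W) = 2*((N + W) + (W - 5)) = 2*((N + W) + (-5 + W)) = 2*(-5 + N + 2*W) = -10 + 2*N + 4*W)
n(O) = 73/9 (n(O) = 8 + ⅑ = 73/9)
n(-14)*K(4, h(-1, -2)) = 73*(-10 + 2*4 + 4*((-1)² + 6*(-1) + 6*(-2) - 1*(-2)))/9 = 73*(-10 + 8 + 4*(1 - 6 - 12 + 2))/9 = 73*(-10 + 8 + 4*(-15))/9 = 73*(-10 + 8 - 60)/9 = (73/9)*(-62) = -4526/9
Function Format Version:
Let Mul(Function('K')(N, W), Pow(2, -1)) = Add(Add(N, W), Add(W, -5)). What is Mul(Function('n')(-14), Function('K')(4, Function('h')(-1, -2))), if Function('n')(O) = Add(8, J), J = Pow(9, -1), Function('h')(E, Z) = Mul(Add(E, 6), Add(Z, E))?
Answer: Rational(-4526, 9) ≈ -502.89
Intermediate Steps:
Function('h')(E, Z) = Mul(Add(6, E), Add(E, Z))
J = Rational(1, 9) ≈ 0.11111
Function('K')(N, W) = Add(-10, Mul(2, N), Mul(4, W)) (Function('K')(N, W) = Mul(2, Add(Add(N, W), Add(W, -5))) = Mul(2, Add(Add(N, W), Add(-5, W))) = Mul(2, Add(-5, N, Mul(2, W))) = Add(-10, Mul(2, N), Mul(4, W)))
Function('n')(O) = Rational(73, 9) (Function('n')(O) = Add(8, Rational(1, 9)) = Rational(73, 9))
Mul(Function('n')(-14), Function('K')(4, Function('h')(-1, -2))) = Mul(Rational(73, 9), Add(-10, Mul(2, 4), Mul(4, Add(Pow(-1, 2), Mul(6, -1), Mul(6, -2), Mul(-1, -2))))) = Mul(Rational(73, 9), Add(-10, 8, Mul(4, Add(1, -6, -12, 2)))) = Mul(Rational(73, 9), Add(-10, 8, Mul(4, -15))) = Mul(Rational(73, 9), Add(-10, 8, -60)) = Mul(Rational(73, 9), -62) = Rational(-4526, 9)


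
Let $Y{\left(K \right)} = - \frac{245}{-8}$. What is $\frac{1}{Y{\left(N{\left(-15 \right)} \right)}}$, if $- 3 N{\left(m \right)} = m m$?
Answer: $\frac{8}{245} \approx 0.032653$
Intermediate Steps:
$N{\left(m \right)} = - \frac{m^{2}}{3}$ ($N{\left(m \right)} = - \frac{m m}{3} = - \frac{m^{2}}{3}$)
$Y{\left(K \right)} = \frac{245}{8}$ ($Y{\left(K \right)} = \left(-245\right) \left(- \frac{1}{8}\right) = \frac{245}{8}$)
$\frac{1}{Y{\left(N{\left(-15 \right)} \right)}} = \frac{1}{\frac{245}{8}} = \frac{8}{245}$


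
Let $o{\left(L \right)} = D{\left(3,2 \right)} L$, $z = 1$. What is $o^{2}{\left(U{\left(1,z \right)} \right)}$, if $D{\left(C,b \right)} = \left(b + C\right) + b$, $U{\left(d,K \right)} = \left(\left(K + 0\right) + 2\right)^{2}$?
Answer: $3969$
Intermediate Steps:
$U{\left(d,K \right)} = \left(2 + K\right)^{2}$ ($U{\left(d,K \right)} = \left(K + 2\right)^{2} = \left(2 + K\right)^{2}$)
$D{\left(C,b \right)} = C + 2 b$ ($D{\left(C,b \right)} = \left(C + b\right) + b = C + 2 b$)
$o{\left(L \right)} = 7 L$ ($o{\left(L \right)} = \left(3 + 2 \cdot 2\right) L = \left(3 + 4\right) L = 7 L$)
$o^{2}{\left(U{\left(1,z \right)} \right)} = \left(7 \left(2 + 1\right)^{2}\right)^{2} = \left(7 \cdot 3^{2}\right)^{2} = \left(7 \cdot 9\right)^{2} = 63^{2} = 3969$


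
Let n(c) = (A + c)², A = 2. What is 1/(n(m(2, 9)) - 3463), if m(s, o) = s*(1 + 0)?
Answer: -1/3447 ≈ -0.00029011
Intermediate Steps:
m(s, o) = s (m(s, o) = s*1 = s)
n(c) = (2 + c)²
1/(n(m(2, 9)) - 3463) = 1/((2 + 2)² - 3463) = 1/(4² - 3463) = 1/(16 - 3463) = 1/(-3447) = -1/3447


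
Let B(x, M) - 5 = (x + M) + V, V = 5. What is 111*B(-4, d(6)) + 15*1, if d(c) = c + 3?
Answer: 1680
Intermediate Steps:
d(c) = 3 + c
B(x, M) = 10 + M + x (B(x, M) = 5 + ((x + M) + 5) = 5 + ((M + x) + 5) = 5 + (5 + M + x) = 10 + M + x)
111*B(-4, d(6)) + 15*1 = 111*(10 + (3 + 6) - 4) + 15*1 = 111*(10 + 9 - 4) + 15 = 111*15 + 15 = 1665 + 15 = 1680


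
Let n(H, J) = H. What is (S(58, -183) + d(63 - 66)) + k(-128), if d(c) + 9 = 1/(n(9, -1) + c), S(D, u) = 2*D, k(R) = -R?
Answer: 1411/6 ≈ 235.17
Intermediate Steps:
d(c) = -9 + 1/(9 + c)
(S(58, -183) + d(63 - 66)) + k(-128) = (2*58 + (-80 - 9*(63 - 66))/(9 + (63 - 66))) - 1*(-128) = (116 + (-80 - 9*(-3))/(9 - 3)) + 128 = (116 + (-80 + 27)/6) + 128 = (116 + (⅙)*(-53)) + 128 = (116 - 53/6) + 128 = 643/6 + 128 = 1411/6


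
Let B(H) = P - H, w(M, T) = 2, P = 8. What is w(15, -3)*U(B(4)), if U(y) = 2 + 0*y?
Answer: 4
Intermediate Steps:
B(H) = 8 - H
U(y) = 2 (U(y) = 2 + 0 = 2)
w(15, -3)*U(B(4)) = 2*2 = 4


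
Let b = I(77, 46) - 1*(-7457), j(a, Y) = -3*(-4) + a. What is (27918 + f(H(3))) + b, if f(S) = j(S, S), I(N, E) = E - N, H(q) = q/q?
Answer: 35357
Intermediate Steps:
j(a, Y) = 12 + a
H(q) = 1
f(S) = 12 + S
b = 7426 (b = (46 - 1*77) - 1*(-7457) = (46 - 77) + 7457 = -31 + 7457 = 7426)
(27918 + f(H(3))) + b = (27918 + (12 + 1)) + 7426 = (27918 + 13) + 7426 = 27931 + 7426 = 35357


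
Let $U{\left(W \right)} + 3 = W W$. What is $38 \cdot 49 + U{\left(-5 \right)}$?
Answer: $1884$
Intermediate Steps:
$U{\left(W \right)} = -3 + W^{2}$ ($U{\left(W \right)} = -3 + W W = -3 + W^{2}$)
$38 \cdot 49 + U{\left(-5 \right)} = 38 \cdot 49 - \left(3 - \left(-5\right)^{2}\right) = 1862 + \left(-3 + 25\right) = 1862 + 22 = 1884$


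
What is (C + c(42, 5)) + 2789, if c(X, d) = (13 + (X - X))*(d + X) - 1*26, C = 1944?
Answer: 5318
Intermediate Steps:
c(X, d) = -26 + 13*X + 13*d (c(X, d) = (13 + 0)*(X + d) - 26 = 13*(X + d) - 26 = (13*X + 13*d) - 26 = -26 + 13*X + 13*d)
(C + c(42, 5)) + 2789 = (1944 + (-26 + 13*42 + 13*5)) + 2789 = (1944 + (-26 + 546 + 65)) + 2789 = (1944 + 585) + 2789 = 2529 + 2789 = 5318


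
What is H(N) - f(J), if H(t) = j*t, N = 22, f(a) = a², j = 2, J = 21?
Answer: -397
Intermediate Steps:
H(t) = 2*t
H(N) - f(J) = 2*22 - 1*21² = 44 - 1*441 = 44 - 441 = -397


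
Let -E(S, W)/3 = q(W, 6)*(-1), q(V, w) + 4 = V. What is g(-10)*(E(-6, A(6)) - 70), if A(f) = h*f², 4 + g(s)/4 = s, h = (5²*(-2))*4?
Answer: 1214192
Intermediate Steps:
q(V, w) = -4 + V
h = -200 (h = (25*(-2))*4 = -50*4 = -200)
g(s) = -16 + 4*s
A(f) = -200*f²
E(S, W) = -12 + 3*W (E(S, W) = -3*(-4 + W)*(-1) = -3*(4 - W) = -12 + 3*W)
g(-10)*(E(-6, A(6)) - 70) = (-16 + 4*(-10))*((-12 + 3*(-200*6²)) - 70) = (-16 - 40)*((-12 + 3*(-200*36)) - 70) = -56*((-12 + 3*(-7200)) - 70) = -56*((-12 - 21600) - 70) = -56*(-21612 - 70) = -56*(-21682) = 1214192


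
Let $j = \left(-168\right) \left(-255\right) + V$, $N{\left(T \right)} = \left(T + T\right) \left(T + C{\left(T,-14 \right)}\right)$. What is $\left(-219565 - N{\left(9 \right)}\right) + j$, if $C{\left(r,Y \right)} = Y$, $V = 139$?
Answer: $-176496$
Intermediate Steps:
$N{\left(T \right)} = 2 T \left(-14 + T\right)$ ($N{\left(T \right)} = \left(T + T\right) \left(T - 14\right) = 2 T \left(-14 + T\right)$)
$j = 42979$ ($j = \left(-168\right) \left(-255\right) + 139 = 42840 + 139 = 42979$)
$\left(-219565 - N{\left(9 \right)}\right) + j = \left(-219565 - 2 \cdot 9 \left(-14 + 9\right)\right) + 42979 = \left(-219565 - 2 \cdot 9 \left(-5\right)\right) + 42979 = \left(-219565 - -90\right) + 42979 = \left(-219565 + 90\right) + 42979 = -219475 + 42979 = -176496$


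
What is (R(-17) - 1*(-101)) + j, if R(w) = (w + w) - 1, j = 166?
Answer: 232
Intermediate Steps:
R(w) = -1 + 2*w (R(w) = 2*w - 1 = -1 + 2*w)
(R(-17) - 1*(-101)) + j = ((-1 + 2*(-17)) - 1*(-101)) + 166 = ((-1 - 34) + 101) + 166 = (-35 + 101) + 166 = 66 + 166 = 232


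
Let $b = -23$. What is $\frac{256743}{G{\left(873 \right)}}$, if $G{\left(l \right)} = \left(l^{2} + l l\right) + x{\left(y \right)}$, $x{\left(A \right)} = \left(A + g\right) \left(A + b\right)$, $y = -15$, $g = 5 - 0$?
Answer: $\frac{256743}{1524638} \approx 0.1684$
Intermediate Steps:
$g = 5$ ($g = 5 + 0 = 5$)
$x{\left(A \right)} = \left(-23 + A\right) \left(5 + A\right)$ ($x{\left(A \right)} = \left(A + 5\right) \left(A - 23\right) = \left(5 + A\right) \left(-23 + A\right) = \left(-23 + A\right) \left(5 + A\right)$)
$G{\left(l \right)} = 380 + 2 l^{2}$ ($G{\left(l \right)} = \left(l^{2} + l l\right) - \left(-155 - 225\right) = \left(l^{2} + l^{2}\right) + \left(-115 + 225 + 270\right) = 2 l^{2} + 380 = 380 + 2 l^{2}$)
$\frac{256743}{G{\left(873 \right)}} = \frac{256743}{380 + 2 \cdot 873^{2}} = \frac{256743}{380 + 2 \cdot 762129} = \frac{256743}{380 + 1524258} = \frac{256743}{1524638}$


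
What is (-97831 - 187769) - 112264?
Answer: -397864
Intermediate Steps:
(-97831 - 187769) - 112264 = -285600 - 112264 = -397864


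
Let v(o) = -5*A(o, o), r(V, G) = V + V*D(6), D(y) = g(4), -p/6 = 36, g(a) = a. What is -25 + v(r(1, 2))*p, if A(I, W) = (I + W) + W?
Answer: 16175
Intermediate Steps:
A(I, W) = I + 2*W
p = -216 (p = -6*36 = -216)
D(y) = 4
r(V, G) = 5*V (r(V, G) = V + V*4 = V + 4*V = 5*V)
v(o) = -15*o (v(o) = -5*(o + 2*o) = -15*o)
-25 + v(r(1, 2))*p = -25 - 75*(-216) = -25 + 16200 = 16175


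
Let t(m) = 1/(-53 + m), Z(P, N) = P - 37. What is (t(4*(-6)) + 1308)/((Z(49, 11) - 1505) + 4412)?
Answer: 100715/224763 ≈ 0.44809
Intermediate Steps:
Z(P, N) = -37 + P
(t(4*(-6)) + 1308)/((Z(49, 11) - 1505) + 4412) = (1/(-53 + 4*(-6)) + 1308)/(((-37 + 49) - 1505) + 4412) = (1/(-53 - 24) + 1308)/((12 - 1505) + 4412) = (1/(-77) + 1308)/(-1493 + 4412) = (-1/77 + 1308)/2919 = (100715/77)*(1/2919) = 100715/224763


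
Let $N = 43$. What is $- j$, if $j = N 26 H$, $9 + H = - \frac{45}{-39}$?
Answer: $8772$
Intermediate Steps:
$H = - \frac{102}{13}$ ($H = -9 - \frac{45}{-39} = -9 - - \frac{15}{13} = -9 + \frac{15}{13} = - \frac{102}{13} \approx -7.8462$)
$j = -8772$ ($j = 43 \cdot 26 \left(- \frac{102}{13}\right) = 1118 \left(- \frac{102}{13}\right) = -8772$)
$- j = \left(-1\right) \left(-8772\right) = 8772$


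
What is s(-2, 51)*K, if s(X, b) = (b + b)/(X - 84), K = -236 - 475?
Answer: 36261/43 ≈ 843.28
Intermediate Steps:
K = -711
s(X, b) = 2*b/(-84 + X) (s(X, b) = (2*b)/(-84 + X) = 2*b/(-84 + X))
s(-2, 51)*K = (2*51/(-84 - 2))*(-711) = (2*51/(-86))*(-711) = (2*51*(-1/86))*(-711) = -51/43*(-711) = 36261/43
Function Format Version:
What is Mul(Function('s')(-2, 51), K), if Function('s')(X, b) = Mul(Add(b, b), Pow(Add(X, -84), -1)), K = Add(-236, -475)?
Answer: Rational(36261, 43) ≈ 843.28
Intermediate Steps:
K = -711
Function('s')(X, b) = Mul(2, b, Pow(Add(-84, X), -1)) (Function('s')(X, b) = Mul(Mul(2, b), Pow(Add(-84, X), -1)) = Mul(2, b, Pow(Add(-84, X), -1)))
Mul(Function('s')(-2, 51), K) = Mul(Mul(2, 51, Pow(Add(-84, -2), -1)), -711) = Mul(Mul(2, 51, Pow(-86, -1)), -711) = Mul(Mul(2, 51, Rational(-1, 86)), -711) = Mul(Rational(-51, 43), -711) = Rational(36261, 43)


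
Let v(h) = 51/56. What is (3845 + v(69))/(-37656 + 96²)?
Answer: -215371/1592640 ≈ -0.13523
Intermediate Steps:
v(h) = 51/56 (v(h) = 51*(1/56) = 51/56)
(3845 + v(69))/(-37656 + 96²) = (3845 + 51/56)/(-37656 + 96²) = 215371/(56*(-37656 + 9216)) = (215371/56)/(-28440) = (215371/56)*(-1/28440) = -215371/1592640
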